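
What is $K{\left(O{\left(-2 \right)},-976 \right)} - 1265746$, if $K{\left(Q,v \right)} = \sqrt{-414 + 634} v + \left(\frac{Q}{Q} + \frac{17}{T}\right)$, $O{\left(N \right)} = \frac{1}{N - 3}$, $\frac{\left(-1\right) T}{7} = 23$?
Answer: $- \frac{203784962}{161} - 1952 \sqrt{55} \approx -1.2802 \cdot 10^{6}$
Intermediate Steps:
$T = -161$ ($T = \left(-7\right) 23 = -161$)
$O{\left(N \right)} = \frac{1}{-3 + N}$
$K{\left(Q,v \right)} = \frac{144}{161} + 2 v \sqrt{55}$ ($K{\left(Q,v \right)} = \sqrt{-414 + 634} v + \left(\frac{Q}{Q} + \frac{17}{-161}\right) = \sqrt{220} v + \left(1 + 17 \left(- \frac{1}{161}\right)\right) = 2 \sqrt{55} v + \left(1 - \frac{17}{161}\right) = 2 v \sqrt{55} + \frac{144}{161} = \frac{144}{161} + 2 v \sqrt{55}$)
$K{\left(O{\left(-2 \right)},-976 \right)} - 1265746 = \left(\frac{144}{161} + 2 \left(-976\right) \sqrt{55}\right) - 1265746 = \left(\frac{144}{161} - 1952 \sqrt{55}\right) + \left(-2129557 + 863811\right) = \left(\frac{144}{161} - 1952 \sqrt{55}\right) - 1265746 = - \frac{203784962}{161} - 1952 \sqrt{55}$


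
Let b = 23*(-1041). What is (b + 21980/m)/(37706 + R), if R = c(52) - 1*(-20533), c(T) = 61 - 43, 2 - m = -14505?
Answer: -347319121/845134299 ≈ -0.41096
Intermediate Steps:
m = 14507 (m = 2 - 1*(-14505) = 2 + 14505 = 14507)
c(T) = 18
R = 20551 (R = 18 - 1*(-20533) = 18 + 20533 = 20551)
b = -23943
(b + 21980/m)/(37706 + R) = (-23943 + 21980/14507)/(37706 + 20551) = (-23943 + 21980*(1/14507))/58257 = (-23943 + 21980/14507)*(1/58257) = -347319121/14507*1/58257 = -347319121/845134299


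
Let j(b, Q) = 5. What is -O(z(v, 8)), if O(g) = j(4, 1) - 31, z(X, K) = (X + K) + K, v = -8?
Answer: 26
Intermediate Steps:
z(X, K) = X + 2*K (z(X, K) = (K + X) + K = X + 2*K)
O(g) = -26 (O(g) = 5 - 31 = -26)
-O(z(v, 8)) = -1*(-26) = 26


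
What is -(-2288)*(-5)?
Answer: -11440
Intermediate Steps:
-(-2288)*(-5) = -2288*5 = -11440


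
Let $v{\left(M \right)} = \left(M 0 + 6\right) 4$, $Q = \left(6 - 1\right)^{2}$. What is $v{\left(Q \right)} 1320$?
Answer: $31680$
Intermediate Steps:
$Q = 25$ ($Q = 5^{2} = 25$)
$v{\left(M \right)} = 24$ ($v{\left(M \right)} = \left(0 + 6\right) 4 = 6 \cdot 4 = 24$)
$v{\left(Q \right)} 1320 = 24 \cdot 1320 = 31680$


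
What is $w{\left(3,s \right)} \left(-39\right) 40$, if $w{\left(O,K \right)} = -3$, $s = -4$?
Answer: $4680$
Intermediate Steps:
$w{\left(3,s \right)} \left(-39\right) 40 = \left(-3\right) \left(-39\right) 40 = 117 \cdot 40 = 4680$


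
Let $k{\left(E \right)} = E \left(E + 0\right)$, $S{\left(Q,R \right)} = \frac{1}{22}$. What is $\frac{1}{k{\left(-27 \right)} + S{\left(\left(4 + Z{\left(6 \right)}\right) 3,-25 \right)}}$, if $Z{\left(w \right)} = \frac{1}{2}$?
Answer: $\frac{22}{16039} \approx 0.0013717$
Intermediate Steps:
$Z{\left(w \right)} = \frac{1}{2}$
$S{\left(Q,R \right)} = \frac{1}{22}$
$k{\left(E \right)} = E^{2}$ ($k{\left(E \right)} = E E = E^{2}$)
$\frac{1}{k{\left(-27 \right)} + S{\left(\left(4 + Z{\left(6 \right)}\right) 3,-25 \right)}} = \frac{1}{\left(-27\right)^{2} + \frac{1}{22}} = \frac{1}{729 + \frac{1}{22}} = \frac{1}{\frac{16039}{22}} = \frac{22}{16039}$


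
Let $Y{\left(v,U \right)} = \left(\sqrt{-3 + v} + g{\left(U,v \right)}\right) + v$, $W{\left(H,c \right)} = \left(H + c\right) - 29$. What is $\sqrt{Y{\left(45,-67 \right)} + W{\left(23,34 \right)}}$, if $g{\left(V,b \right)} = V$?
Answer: $\sqrt{6 + \sqrt{42}} \approx 3.5328$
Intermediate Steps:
$W{\left(H,c \right)} = -29 + H + c$
$Y{\left(v,U \right)} = U + v + \sqrt{-3 + v}$ ($Y{\left(v,U \right)} = \left(\sqrt{-3 + v} + U\right) + v = \left(U + \sqrt{-3 + v}\right) + v = U + v + \sqrt{-3 + v}$)
$\sqrt{Y{\left(45,-67 \right)} + W{\left(23,34 \right)}} = \sqrt{\left(-67 + 45 + \sqrt{-3 + 45}\right) + \left(-29 + 23 + 34\right)} = \sqrt{\left(-67 + 45 + \sqrt{42}\right) + 28} = \sqrt{\left(-22 + \sqrt{42}\right) + 28} = \sqrt{6 + \sqrt{42}}$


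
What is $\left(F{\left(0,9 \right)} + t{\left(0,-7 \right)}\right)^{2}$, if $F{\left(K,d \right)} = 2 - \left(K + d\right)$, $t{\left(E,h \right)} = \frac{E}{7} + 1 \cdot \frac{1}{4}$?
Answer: $\frac{729}{16} \approx 45.563$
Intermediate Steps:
$t{\left(E,h \right)} = \frac{1}{4} + \frac{E}{7}$ ($t{\left(E,h \right)} = E \frac{1}{7} + 1 \cdot \frac{1}{4} = \frac{E}{7} + \frac{1}{4} = \frac{1}{4} + \frac{E}{7}$)
$F{\left(K,d \right)} = 2 - K - d$ ($F{\left(K,d \right)} = 2 - \left(K + d\right) = 2 - K - d$)
$\left(F{\left(0,9 \right)} + t{\left(0,-7 \right)}\right)^{2} = \left(\left(2 - 0 - 9\right) + \left(\frac{1}{4} + \frac{1}{7} \cdot 0\right)\right)^{2} = \left(\left(2 + 0 - 9\right) + \left(\frac{1}{4} + 0\right)\right)^{2} = \left(-7 + \frac{1}{4}\right)^{2} = \left(- \frac{27}{4}\right)^{2} = \frac{729}{16}$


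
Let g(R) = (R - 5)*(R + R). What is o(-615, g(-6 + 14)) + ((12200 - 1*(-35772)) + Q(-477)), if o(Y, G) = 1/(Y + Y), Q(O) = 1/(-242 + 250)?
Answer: 236022851/4920 ≈ 47972.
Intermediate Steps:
Q(O) = ⅛ (Q(O) = 1/8 = ⅛)
g(R) = 2*R*(-5 + R) (g(R) = (-5 + R)*(2*R) = 2*R*(-5 + R))
o(Y, G) = 1/(2*Y)
o(-615, g(-6 + 14)) + ((12200 - 1*(-35772)) + Q(-477)) = (½)/(-615) + ((12200 - 1*(-35772)) + ⅛) = (½)*(-1/615) + ((12200 + 35772) + ⅛) = -1/1230 + (47972 + ⅛) = -1/1230 + 383777/8 = 236022851/4920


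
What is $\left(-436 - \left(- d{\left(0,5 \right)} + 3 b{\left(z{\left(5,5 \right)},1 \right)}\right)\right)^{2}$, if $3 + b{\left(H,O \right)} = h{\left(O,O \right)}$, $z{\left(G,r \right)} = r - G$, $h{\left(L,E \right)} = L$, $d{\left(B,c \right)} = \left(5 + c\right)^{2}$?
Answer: $108900$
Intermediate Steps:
$b{\left(H,O \right)} = -3 + O$
$\left(-436 - \left(- d{\left(0,5 \right)} + 3 b{\left(z{\left(5,5 \right)},1 \right)}\right)\right)^{2} = \left(-436 - \left(- \left(5 + 5\right)^{2} + 3 \left(-3 + 1\right)\right)\right)^{2} = \left(-436 - \left(-6 - 10^{2}\right)\right)^{2} = \left(-436 + \left(6 + 100\right)\right)^{2} = \left(-436 + 106\right)^{2} = \left(-330\right)^{2} = 108900$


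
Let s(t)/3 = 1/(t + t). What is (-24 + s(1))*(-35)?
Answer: 1575/2 ≈ 787.50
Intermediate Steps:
s(t) = 3/(2*t) (s(t) = 3/(t + t) = 3/((2*t)) = 3*(1/(2*t)) = 3/(2*t))
(-24 + s(1))*(-35) = (-24 + (3/2)/1)*(-35) = (-24 + (3/2)*1)*(-35) = (-24 + 3/2)*(-35) = -45/2*(-35) = 1575/2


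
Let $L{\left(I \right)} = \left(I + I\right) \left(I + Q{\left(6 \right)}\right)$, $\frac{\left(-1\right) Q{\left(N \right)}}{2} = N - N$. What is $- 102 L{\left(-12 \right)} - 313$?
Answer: $-29689$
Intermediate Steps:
$Q{\left(N \right)} = 0$ ($Q{\left(N \right)} = - 2 \left(N - N\right) = \left(-2\right) 0 = 0$)
$L{\left(I \right)} = 2 I^{2}$ ($L{\left(I \right)} = \left(I + I\right) \left(I + 0\right) = 2 I I = 2 I^{2}$)
$- 102 L{\left(-12 \right)} - 313 = - 102 \cdot 2 \left(-12\right)^{2} - 313 = - 102 \cdot 2 \cdot 144 - 313 = \left(-102\right) 288 - 313 = -29376 - 313 = -29689$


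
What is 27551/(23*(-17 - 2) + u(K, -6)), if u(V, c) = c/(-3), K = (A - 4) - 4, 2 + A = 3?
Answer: -27551/435 ≈ -63.336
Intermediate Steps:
A = 1 (A = -2 + 3 = 1)
K = -7 (K = (1 - 4) - 4 = -3 - 4 = -7)
u(V, c) = -c/3 (u(V, c) = c*(-⅓) = -c/3)
27551/(23*(-17 - 2) + u(K, -6)) = 27551/(23*(-17 - 2) - ⅓*(-6)) = 27551/(23*(-19) + 2) = 27551/(-437 + 2) = 27551/(-435) = 27551*(-1/435) = -27551/435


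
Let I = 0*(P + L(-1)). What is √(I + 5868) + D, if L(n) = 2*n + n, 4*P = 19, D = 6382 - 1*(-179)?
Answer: 6561 + 6*√163 ≈ 6637.6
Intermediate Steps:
D = 6561 (D = 6382 + 179 = 6561)
P = 19/4 (P = (¼)*19 = 19/4 ≈ 4.7500)
L(n) = 3*n
I = 0 (I = 0*(19/4 + 3*(-1)) = 0*(19/4 - 3) = 0*(7/4) = 0)
√(I + 5868) + D = √(0 + 5868) + 6561 = √5868 + 6561 = 6*√163 + 6561 = 6561 + 6*√163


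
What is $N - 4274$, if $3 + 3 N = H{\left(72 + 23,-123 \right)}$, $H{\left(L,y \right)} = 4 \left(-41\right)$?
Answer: $- \frac{12989}{3} \approx -4329.7$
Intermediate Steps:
$H{\left(L,y \right)} = -164$
$N = - \frac{167}{3}$ ($N = -1 + \frac{1}{3} \left(-164\right) = -1 - \frac{164}{3} = - \frac{167}{3} \approx -55.667$)
$N - 4274 = - \frac{167}{3} - 4274 = - \frac{12989}{3}$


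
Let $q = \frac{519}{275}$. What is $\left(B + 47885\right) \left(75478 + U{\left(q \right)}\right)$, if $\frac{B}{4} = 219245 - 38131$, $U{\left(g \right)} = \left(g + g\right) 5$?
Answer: $\frac{3207013159848}{55} \approx 5.8309 \cdot 10^{10}$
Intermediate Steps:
$q = \frac{519}{275}$ ($q = 519 \cdot \frac{1}{275} = \frac{519}{275} \approx 1.8873$)
$U{\left(g \right)} = 10 g$ ($U{\left(g \right)} = 2 g 5 = 10 g$)
$B = 724456$ ($B = 4 \left(219245 - 38131\right) = 4 \cdot 181114 = 724456$)
$\left(B + 47885\right) \left(75478 + U{\left(q \right)}\right) = \left(724456 + 47885\right) \left(75478 + 10 \cdot \frac{519}{275}\right) = 772341 \left(75478 + \frac{1038}{55}\right) = 772341 \cdot \frac{4152328}{55} = \frac{3207013159848}{55}$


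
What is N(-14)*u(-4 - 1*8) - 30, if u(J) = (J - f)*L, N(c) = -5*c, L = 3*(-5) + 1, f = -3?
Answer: 8790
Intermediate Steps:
L = -14 (L = -15 + 1 = -14)
u(J) = -42 - 14*J (u(J) = (J - 1*(-3))*(-14) = (J + 3)*(-14) = (3 + J)*(-14) = -42 - 14*J)
N(-14)*u(-4 - 1*8) - 30 = (-5*(-14))*(-42 - 14*(-4 - 1*8)) - 30 = 70*(-42 - 14*(-4 - 8)) - 30 = 70*(-42 - 14*(-12)) - 30 = 70*(-42 + 168) - 30 = 70*126 - 30 = 8820 - 30 = 8790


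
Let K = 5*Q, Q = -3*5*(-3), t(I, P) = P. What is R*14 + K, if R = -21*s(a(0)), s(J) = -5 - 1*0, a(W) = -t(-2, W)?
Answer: 1695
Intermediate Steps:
a(W) = -W
s(J) = -5 (s(J) = -5 + 0 = -5)
Q = 45 (Q = -15*(-3) = 45)
K = 225 (K = 5*45 = 225)
R = 105 (R = -21*(-5) = 105)
R*14 + K = 105*14 + 225 = 1470 + 225 = 1695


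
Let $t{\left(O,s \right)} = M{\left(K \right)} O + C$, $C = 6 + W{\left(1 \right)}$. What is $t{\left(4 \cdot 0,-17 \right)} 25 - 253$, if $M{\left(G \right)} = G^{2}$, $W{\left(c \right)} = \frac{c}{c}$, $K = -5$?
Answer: $-78$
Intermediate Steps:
$W{\left(c \right)} = 1$
$C = 7$ ($C = 6 + 1 = 7$)
$t{\left(O,s \right)} = 7 + 25 O$ ($t{\left(O,s \right)} = \left(-5\right)^{2} O + 7 = 25 O + 7 = 7 + 25 O$)
$t{\left(4 \cdot 0,-17 \right)} 25 - 253 = \left(7 + 25 \cdot 4 \cdot 0\right) 25 - 253 = \left(7 + 25 \cdot 0\right) 25 - 253 = \left(7 + 0\right) 25 - 253 = 7 \cdot 25 - 253 = 175 - 253 = -78$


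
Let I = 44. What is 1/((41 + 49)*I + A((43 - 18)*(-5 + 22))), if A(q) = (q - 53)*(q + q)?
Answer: 1/320160 ≈ 3.1234e-6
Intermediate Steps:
A(q) = 2*q*(-53 + q) (A(q) = (-53 + q)*(2*q) = 2*q*(-53 + q))
1/((41 + 49)*I + A((43 - 18)*(-5 + 22))) = 1/((41 + 49)*44 + 2*((43 - 18)*(-5 + 22))*(-53 + (43 - 18)*(-5 + 22))) = 1/(90*44 + 2*(25*17)*(-53 + 25*17)) = 1/(3960 + 2*425*(-53 + 425)) = 1/(3960 + 2*425*372) = 1/(3960 + 316200) = 1/320160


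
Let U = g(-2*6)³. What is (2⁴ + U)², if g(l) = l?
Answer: 2930944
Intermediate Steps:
U = -1728 (U = (-2*6)³ = (-12)³ = -1728)
(2⁴ + U)² = (2⁴ - 1728)² = (16 - 1728)² = (-1712)² = 2930944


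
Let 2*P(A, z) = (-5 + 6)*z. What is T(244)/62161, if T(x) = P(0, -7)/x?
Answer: -7/30334568 ≈ -2.3076e-7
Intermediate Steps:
P(A, z) = z/2 (P(A, z) = ((-5 + 6)*z)/2 = (1*z)/2 = z/2)
T(x) = -7/(2*x) (T(x) = ((½)*(-7))/x = -7/(2*x))
T(244)/62161 = -7/2/244/62161 = -7/2*1/244*(1/62161) = -7/488*1/62161 = -7/30334568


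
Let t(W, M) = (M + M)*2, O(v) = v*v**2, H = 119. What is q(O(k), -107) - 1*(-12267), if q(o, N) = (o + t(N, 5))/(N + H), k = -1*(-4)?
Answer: 12274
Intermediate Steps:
k = 4
O(v) = v**3
t(W, M) = 4*M (t(W, M) = (2*M)*2 = 4*M)
q(o, N) = (20 + o)/(119 + N) (q(o, N) = (o + 4*5)/(N + 119) = (o + 20)/(119 + N) = (20 + o)/(119 + N))
q(O(k), -107) - 1*(-12267) = (20 + 4**3)/(119 - 107) - 1*(-12267) = (20 + 64)/12 + 12267 = (1/12)*84 + 12267 = 7 + 12267 = 12274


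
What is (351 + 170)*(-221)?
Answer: -115141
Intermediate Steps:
(351 + 170)*(-221) = 521*(-221) = -115141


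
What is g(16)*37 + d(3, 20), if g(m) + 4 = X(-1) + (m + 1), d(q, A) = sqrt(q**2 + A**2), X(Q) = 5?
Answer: 666 + sqrt(409) ≈ 686.22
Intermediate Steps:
d(q, A) = sqrt(A**2 + q**2)
g(m) = 2 + m (g(m) = -4 + (5 + (m + 1)) = -4 + (5 + (1 + m)) = -4 + (6 + m) = 2 + m)
g(16)*37 + d(3, 20) = (2 + 16)*37 + sqrt(20**2 + 3**2) = 18*37 + sqrt(400 + 9) = 666 + sqrt(409)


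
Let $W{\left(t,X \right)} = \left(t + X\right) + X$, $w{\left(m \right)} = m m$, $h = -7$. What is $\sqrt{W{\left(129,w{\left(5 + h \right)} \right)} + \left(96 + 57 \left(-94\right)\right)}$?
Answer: $5 i \sqrt{205} \approx 71.589 i$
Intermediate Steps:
$w{\left(m \right)} = m^{2}$
$W{\left(t,X \right)} = t + 2 X$ ($W{\left(t,X \right)} = \left(X + t\right) + X = t + 2 X$)
$\sqrt{W{\left(129,w{\left(5 + h \right)} \right)} + \left(96 + 57 \left(-94\right)\right)} = \sqrt{\left(129 + 2 \left(5 - 7\right)^{2}\right) + \left(96 + 57 \left(-94\right)\right)} = \sqrt{\left(129 + 2 \left(-2\right)^{2}\right) + \left(96 - 5358\right)} = \sqrt{\left(129 + 2 \cdot 4\right) - 5262} = \sqrt{\left(129 + 8\right) - 5262} = \sqrt{137 - 5262} = \sqrt{-5125} = 5 i \sqrt{205}$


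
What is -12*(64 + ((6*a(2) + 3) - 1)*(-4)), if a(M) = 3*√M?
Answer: -672 + 864*√2 ≈ 549.88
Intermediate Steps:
-12*(64 + ((6*a(2) + 3) - 1)*(-4)) = -12*(64 + ((6*(3*√2) + 3) - 1)*(-4)) = -12*(64 + ((18*√2 + 3) - 1)*(-4)) = -12*(64 + ((3 + 18*√2) - 1)*(-4)) = -12*(64 + (2 + 18*√2)*(-4)) = -12*(64 + (-8 - 72*√2)) = -12*(56 - 72*√2) = -672 + 864*√2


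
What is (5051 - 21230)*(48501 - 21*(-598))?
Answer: -987873561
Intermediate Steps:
(5051 - 21230)*(48501 - 21*(-598)) = -16179*(48501 + 12558) = -16179*61059 = -987873561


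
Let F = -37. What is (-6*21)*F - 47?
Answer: 4615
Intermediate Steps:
(-6*21)*F - 47 = -6*21*(-37) - 47 = -126*(-37) - 47 = 4662 - 47 = 4615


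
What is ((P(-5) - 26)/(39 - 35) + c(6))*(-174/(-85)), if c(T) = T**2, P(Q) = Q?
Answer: 9831/170 ≈ 57.829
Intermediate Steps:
((P(-5) - 26)/(39 - 35) + c(6))*(-174/(-85)) = ((-5 - 26)/(39 - 35) + 6**2)*(-174/(-85)) = (-31/4 + 36)*(-174*(-1/85)) = (-31*1/4 + 36)*(174/85) = (-31/4 + 36)*(174/85) = (113/4)*(174/85) = 9831/170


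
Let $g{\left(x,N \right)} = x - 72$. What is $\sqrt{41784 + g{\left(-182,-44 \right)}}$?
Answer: $\sqrt{41530} \approx 203.79$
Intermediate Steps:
$g{\left(x,N \right)} = -72 + x$ ($g{\left(x,N \right)} = x - 72 = -72 + x$)
$\sqrt{41784 + g{\left(-182,-44 \right)}} = \sqrt{41784 - 254} = \sqrt{41530}$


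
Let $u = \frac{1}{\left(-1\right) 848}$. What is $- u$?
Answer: $\frac{1}{848} \approx 0.0011792$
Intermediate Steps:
$u = - \frac{1}{848}$ ($u = \frac{1}{-848} = - \frac{1}{848} \approx -0.0011792$)
$- u = \left(-1\right) \left(- \frac{1}{848}\right) = \frac{1}{848}$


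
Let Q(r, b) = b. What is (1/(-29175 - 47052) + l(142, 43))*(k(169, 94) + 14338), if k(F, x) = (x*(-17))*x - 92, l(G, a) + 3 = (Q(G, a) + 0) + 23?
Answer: -217649840600/25409 ≈ -8.5659e+6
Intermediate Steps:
l(G, a) = 20 + a (l(G, a) = -3 + ((a + 0) + 23) = -3 + (a + 23) = -3 + (23 + a) = 20 + a)
k(F, x) = -92 - 17*x² (k(F, x) = (-17*x)*x - 92 = -17*x² - 92 = -92 - 17*x²)
(1/(-29175 - 47052) + l(142, 43))*(k(169, 94) + 14338) = (1/(-29175 - 47052) + (20 + 43))*((-92 - 17*94²) + 14338) = (1/(-76227) + 63)*((-92 - 17*8836) + 14338) = (-1/76227 + 63)*((-92 - 150212) + 14338) = 4802300*(-150304 + 14338)/76227 = (4802300/76227)*(-135966) = -217649840600/25409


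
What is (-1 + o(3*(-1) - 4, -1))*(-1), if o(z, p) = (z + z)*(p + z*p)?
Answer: 85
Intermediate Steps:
o(z, p) = 2*z*(p + p*z) (o(z, p) = (2*z)*(p + p*z) = 2*z*(p + p*z))
(-1 + o(3*(-1) - 4, -1))*(-1) = (-1 + 2*(-1)*(3*(-1) - 4)*(1 + (3*(-1) - 4)))*(-1) = (-1 + 2*(-1)*(-3 - 4)*(1 + (-3 - 4)))*(-1) = (-1 + 2*(-1)*(-7)*(1 - 7))*(-1) = (-1 + 2*(-1)*(-7)*(-6))*(-1) = (-1 - 84)*(-1) = -85*(-1) = 85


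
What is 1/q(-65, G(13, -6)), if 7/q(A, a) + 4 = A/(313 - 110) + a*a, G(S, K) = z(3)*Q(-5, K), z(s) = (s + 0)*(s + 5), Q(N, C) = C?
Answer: 4208531/1421 ≈ 2961.7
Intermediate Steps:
z(s) = s*(5 + s)
G(S, K) = 24*K (G(S, K) = (3*(5 + 3))*K = (3*8)*K = 24*K)
q(A, a) = 7/(-4 + a² + A/203) (q(A, a) = 7/(-4 + (A/(313 - 110) + a*a)) = 7/(-4 + (A/203 + a²)) = 7/(-4 + (a² + A/203)) = 7/(-4 + a² + A/203))
1/q(-65, G(13, -6)) = 1/(1421/(-812 - 65 + 203*(24*(-6))²)) = 1/(1421/(-812 - 65 + 203*(-144)²)) = 1/(1421/(-812 - 65 + 203*20736)) = 1/(1421/(-812 - 65 + 4209408)) = 1/(1421/4208531) = 4208531/1421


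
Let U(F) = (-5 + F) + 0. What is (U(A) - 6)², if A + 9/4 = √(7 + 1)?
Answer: 2937/16 - 53*√2 ≈ 108.61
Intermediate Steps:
A = -9/4 + 2*√2 (A = -9/4 + √(7 + 1) = -9/4 + √8 = -9/4 + 2*√2 ≈ 0.57843)
U(F) = -5 + F
(U(A) - 6)² = ((-5 + (-9/4 + 2*√2)) - 6)² = ((-29/4 + 2*√2) - 6)² = (-53/4 + 2*√2)²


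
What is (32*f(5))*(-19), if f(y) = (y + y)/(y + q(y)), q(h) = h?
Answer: -608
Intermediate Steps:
f(y) = 1 (f(y) = (y + y)/(y + y) = (2*y)/((2*y)) = (2*y)*(1/(2*y)) = 1)
(32*f(5))*(-19) = (32*1)*(-19) = 32*(-19) = -608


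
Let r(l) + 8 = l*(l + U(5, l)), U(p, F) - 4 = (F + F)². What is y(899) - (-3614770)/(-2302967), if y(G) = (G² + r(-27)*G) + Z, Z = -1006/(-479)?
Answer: -76579533067280568/1103121193 ≈ -6.9421e+7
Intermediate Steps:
U(p, F) = 4 + 4*F² (U(p, F) = 4 + (F + F)² = 4 + (2*F)² = 4 + 4*F²)
r(l) = -8 + l*(4 + l + 4*l²) (r(l) = -8 + l*(l + (4 + 4*l²)) = -8 + l*(4 + l + 4*l²))
Z = 1006/479 (Z = -1006*(-1/479) = 1006/479 ≈ 2.1002)
y(G) = 1006/479 + G² - 78119*G (y(G) = (G² + (-8 + (-27)² + 4*(-27)*(1 + (-27)²))*G) + 1006/479 = (G² + (-8 + 729 + 4*(-27)*(1 + 729))*G) + 1006/479 = (G² + (-8 + 729 + 4*(-27)*730)*G) + 1006/479 = (G² + (-8 + 729 - 78840)*G) + 1006/479 = (G² - 78119*G) + 1006/479 = 1006/479 + G² - 78119*G)
y(899) - (-3614770)/(-2302967) = (1006/479 + 899² - 78119*899) - (-3614770)/(-2302967) = (1006/479 + 808201 - 70228981) - (-3614770)*(-1)/2302967 = -33252552614/479 - 1*3614770/2302967 = -33252552614/479 - 3614770/2302967 = -76579533067280568/1103121193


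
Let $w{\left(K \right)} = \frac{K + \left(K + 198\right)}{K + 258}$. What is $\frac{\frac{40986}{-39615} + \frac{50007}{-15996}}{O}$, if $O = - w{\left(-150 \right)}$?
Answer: $- \frac{155096433}{35204530} \approx -4.4056$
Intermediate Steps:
$w{\left(K \right)} = \frac{198 + 2 K}{258 + K}$ ($w{\left(K \right)} = \frac{K + \left(198 + K\right)}{258 + K} = \frac{198 + 2 K}{258 + K}$)
$O = \frac{17}{18}$ ($O = - \frac{2 \left(99 - 150\right)}{258 - 150} = - \frac{2 \left(-51\right)}{108} = \left(-1\right) \left(- \frac{17}{18}\right) = \frac{17}{18} \approx 0.94444$)
$\frac{\frac{40986}{-39615} + \frac{50007}{-15996}}{O} = \frac{\frac{40986}{-39615} + \frac{50007}{-15996}}{\frac{17}{18}} = \left(40986 \left(- \frac{1}{39615}\right) + 50007 \left(- \frac{1}{15996}\right)\right) \frac{18}{17} = \left(- \frac{13662}{13205} - \frac{16669}{5332}\right) \frac{18}{17} = \left(- \frac{292959929}{70409060}\right) \frac{18}{17} = - \frac{155096433}{35204530}$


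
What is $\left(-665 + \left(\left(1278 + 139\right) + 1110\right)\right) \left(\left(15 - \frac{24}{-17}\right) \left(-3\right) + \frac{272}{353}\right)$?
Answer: $- \frac{541538494}{6001} \approx -90241.0$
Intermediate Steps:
$\left(-665 + \left(\left(1278 + 139\right) + 1110\right)\right) \left(\left(15 - \frac{24}{-17}\right) \left(-3\right) + \frac{272}{353}\right) = \left(-665 + \left(1417 + 1110\right)\right) \left(\left(15 - - \frac{24}{17}\right) \left(-3\right) + 272 \cdot \frac{1}{353}\right) = \left(-665 + 2527\right) \left(\left(15 + \frac{24}{17}\right) \left(-3\right) + \frac{272}{353}\right) = 1862 \left(\frac{279}{17} \left(-3\right) + \frac{272}{353}\right) = 1862 \left(- \frac{837}{17} + \frac{272}{353}\right) = 1862 \left(- \frac{290837}{6001}\right) = - \frac{541538494}{6001}$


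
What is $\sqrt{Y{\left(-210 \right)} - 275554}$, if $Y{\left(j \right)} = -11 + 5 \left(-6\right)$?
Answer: $i \sqrt{275595} \approx 524.97 i$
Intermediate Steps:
$Y{\left(j \right)} = -41$ ($Y{\left(j \right)} = -11 - 30 = -41$)
$\sqrt{Y{\left(-210 \right)} - 275554} = \sqrt{-41 - 275554} = \sqrt{-275595} = i \sqrt{275595}$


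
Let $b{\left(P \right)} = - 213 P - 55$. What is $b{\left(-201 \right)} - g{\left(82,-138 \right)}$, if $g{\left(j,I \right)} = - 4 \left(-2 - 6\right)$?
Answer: $42726$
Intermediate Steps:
$g{\left(j,I \right)} = 32$ ($g{\left(j,I \right)} = \left(-4\right) \left(-8\right) = 32$)
$b{\left(P \right)} = -55 - 213 P$
$b{\left(-201 \right)} - g{\left(82,-138 \right)} = \left(-55 - -42813\right) - 32 = \left(-55 + 42813\right) - 32 = 42758 - 32 = 42726$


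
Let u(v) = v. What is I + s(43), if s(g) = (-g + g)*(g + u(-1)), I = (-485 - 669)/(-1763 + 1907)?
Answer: -577/72 ≈ -8.0139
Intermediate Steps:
I = -577/72 (I = -1154/144 = -1154*1/144 = -577/72 ≈ -8.0139)
s(g) = 0 (s(g) = (-g + g)*(g - 1) = 0*(-1 + g) = 0)
I + s(43) = -577/72 + 0 = -577/72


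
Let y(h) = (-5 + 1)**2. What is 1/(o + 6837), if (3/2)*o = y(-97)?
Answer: 3/20543 ≈ 0.00014604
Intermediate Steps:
y(h) = 16 (y(h) = (-4)**2 = 16)
o = 32/3 (o = (2/3)*16 = 32/3 ≈ 10.667)
1/(o + 6837) = 1/(32/3 + 6837) = 1/(20543/3) = 3/20543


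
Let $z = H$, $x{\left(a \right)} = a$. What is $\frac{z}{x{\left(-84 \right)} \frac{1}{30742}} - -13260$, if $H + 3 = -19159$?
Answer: $\frac{147548011}{21} \approx 7.0261 \cdot 10^{6}$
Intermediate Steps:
$H = -19162$ ($H = -3 - 19159 = -19162$)
$z = -19162$
$\frac{z}{x{\left(-84 \right)} \frac{1}{30742}} - -13260 = - \frac{19162}{\left(-84\right) \frac{1}{30742}} - -13260 = - \frac{19162}{\left(-84\right) \frac{1}{30742}} + 13260 = - \frac{19162}{- \frac{42}{15371}} + 13260 = \left(-19162\right) \left(- \frac{15371}{42}\right) + 13260 = \frac{147269551}{21} + 13260 = \frac{147548011}{21}$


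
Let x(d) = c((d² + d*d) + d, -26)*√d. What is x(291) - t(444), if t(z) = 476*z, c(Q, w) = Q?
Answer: -211344 + 169653*√291 ≈ 2.6827e+6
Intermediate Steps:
x(d) = √d*(d + 2*d²) (x(d) = ((d² + d*d) + d)*√d = ((d² + d²) + d)*√d = (2*d² + d)*√d = (d + 2*d²)*√d = √d*(d + 2*d²))
x(291) - t(444) = 291^(3/2)*(1 + 2*291) - 476*444 = (291*√291)*(1 + 582) - 1*211344 = (291*√291)*583 - 211344 = 169653*√291 - 211344 = -211344 + 169653*√291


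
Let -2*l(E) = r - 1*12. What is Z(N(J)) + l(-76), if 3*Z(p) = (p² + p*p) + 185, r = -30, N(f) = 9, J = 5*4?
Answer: 410/3 ≈ 136.67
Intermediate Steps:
J = 20
l(E) = 21 (l(E) = -(-30 - 1*12)/2 = -(-30 - 12)/2 = -½*(-42) = 21)
Z(p) = 185/3 + 2*p²/3 (Z(p) = ((p² + p*p) + 185)/3 = ((p² + p²) + 185)/3 = (2*p² + 185)/3 = (185 + 2*p²)/3 = 185/3 + 2*p²/3)
Z(N(J)) + l(-76) = (185/3 + (⅔)*9²) + 21 = (185/3 + (⅔)*81) + 21 = (185/3 + 54) + 21 = 347/3 + 21 = 410/3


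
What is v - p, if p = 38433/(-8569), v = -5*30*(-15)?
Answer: 19318683/8569 ≈ 2254.5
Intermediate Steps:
v = 2250 (v = -150*(-15) = 2250)
p = -38433/8569 (p = 38433*(-1/8569) = -38433/8569 ≈ -4.4851)
v - p = 2250 - 1*(-38433/8569) = 2250 + 38433/8569 = 19318683/8569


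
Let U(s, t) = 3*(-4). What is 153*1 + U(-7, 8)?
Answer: 141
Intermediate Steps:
U(s, t) = -12
153*1 + U(-7, 8) = 153*1 - 12 = 153 - 12 = 141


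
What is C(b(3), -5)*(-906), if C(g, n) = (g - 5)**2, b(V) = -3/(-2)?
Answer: -22197/2 ≈ -11099.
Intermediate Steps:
b(V) = 3/2 (b(V) = -3*(-1/2) = 3/2)
C(g, n) = (-5 + g)**2
C(b(3), -5)*(-906) = (-5 + 3/2)**2*(-906) = (-7/2)**2*(-906) = (49/4)*(-906) = -22197/2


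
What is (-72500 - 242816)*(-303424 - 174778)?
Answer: 150784741832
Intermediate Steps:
(-72500 - 242816)*(-303424 - 174778) = -315316*(-478202) = 150784741832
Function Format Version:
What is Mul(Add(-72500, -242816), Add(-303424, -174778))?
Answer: 150784741832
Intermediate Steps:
Mul(Add(-72500, -242816), Add(-303424, -174778)) = Mul(-315316, -478202) = 150784741832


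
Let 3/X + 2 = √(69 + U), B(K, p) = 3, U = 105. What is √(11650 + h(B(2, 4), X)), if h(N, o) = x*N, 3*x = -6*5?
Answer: 2*√2905 ≈ 107.80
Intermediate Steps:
x = -10 (x = (-6*5)/3 = (⅓)*(-30) = -10)
X = 3/(-2 + √174) (X = 3/(-2 + √(69 + 105)) = 3/(-2 + √174) ≈ 0.26807)
h(N, o) = -10*N
√(11650 + h(B(2, 4), X)) = √(11650 - 10*3) = √(11650 - 30) = √11620 = 2*√2905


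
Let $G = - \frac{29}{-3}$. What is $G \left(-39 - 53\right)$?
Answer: $- \frac{2668}{3} \approx -889.33$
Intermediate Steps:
$G = \frac{29}{3}$ ($G = \left(-29\right) \left(- \frac{1}{3}\right) = \frac{29}{3} \approx 9.6667$)
$G \left(-39 - 53\right) = \frac{29 \left(-39 - 53\right)}{3} = \frac{29}{3} \left(-92\right) = - \frac{2668}{3}$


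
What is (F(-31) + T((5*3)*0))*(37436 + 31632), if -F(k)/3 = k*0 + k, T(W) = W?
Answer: 6423324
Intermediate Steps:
F(k) = -3*k (F(k) = -3*(k*0 + k) = -3*(0 + k) = -3*k)
(F(-31) + T((5*3)*0))*(37436 + 31632) = (-3*(-31) + (5*3)*0)*(37436 + 31632) = (93 + 15*0)*69068 = (93 + 0)*69068 = 93*69068 = 6423324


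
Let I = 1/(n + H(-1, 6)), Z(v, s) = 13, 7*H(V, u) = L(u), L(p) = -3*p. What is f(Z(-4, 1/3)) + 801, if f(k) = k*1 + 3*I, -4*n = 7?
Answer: 98410/121 ≈ 813.31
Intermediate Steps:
n = -7/4 (n = -¼*7 = -7/4 ≈ -1.7500)
H(V, u) = -3*u/7 (H(V, u) = (-3*u)/7 = -3*u/7)
I = -28/121 (I = 1/(-7/4 - 3/7*6) = 1/(-7/4 - 18/7) = 1/(-121/28) = -28/121 ≈ -0.23141)
f(k) = -84/121 + k (f(k) = k*1 + 3*(-28/121) = k - 84/121 = -84/121 + k)
f(Z(-4, 1/3)) + 801 = (-84/121 + 13) + 801 = 1489/121 + 801 = 98410/121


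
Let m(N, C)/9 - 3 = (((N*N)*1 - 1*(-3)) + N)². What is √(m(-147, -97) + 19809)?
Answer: 3*√460748429 ≈ 64395.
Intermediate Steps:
m(N, C) = 27 + 9*(3 + N + N²)² (m(N, C) = 27 + 9*(((N*N)*1 - 1*(-3)) + N)² = 27 + 9*((N²*1 + 3) + N)² = 27 + 9*((N² + 3) + N)² = 27 + 9*((3 + N²) + N)² = 27 + 9*(3 + N + N²)²)
√(m(-147, -97) + 19809) = √((27 + 9*(3 - 147 + (-147)²)²) + 19809) = √((27 + 9*(3 - 147 + 21609)²) + 19809) = √((27 + 9*21465²) + 19809) = √((27 + 9*460746225) + 19809) = √((27 + 4146716025) + 19809) = √(4146716052 + 19809) = √4146735861 = 3*√460748429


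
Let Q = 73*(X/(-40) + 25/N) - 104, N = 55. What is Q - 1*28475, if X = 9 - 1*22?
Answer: -12549721/440 ≈ -28522.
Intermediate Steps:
X = -13 (X = 9 - 22 = -13)
Q = -20721/440 (Q = 73*(-13/(-40) + 25/55) - 104 = 73*(-13*(-1/40) + 25*(1/55)) - 104 = 73*(13/40 + 5/11) - 104 = 73*(343/440) - 104 = 25039/440 - 104 = -20721/440 ≈ -47.093)
Q - 1*28475 = -20721/440 - 1*28475 = -20721/440 - 28475 = -12549721/440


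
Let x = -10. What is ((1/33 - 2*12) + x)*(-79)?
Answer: 88559/33 ≈ 2683.6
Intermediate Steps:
((1/33 - 2*12) + x)*(-79) = ((1/33 - 2*12) - 10)*(-79) = ((1/33 - 1*24) - 10)*(-79) = ((1/33 - 24) - 10)*(-79) = (-791/33 - 10)*(-79) = -1121/33*(-79) = 88559/33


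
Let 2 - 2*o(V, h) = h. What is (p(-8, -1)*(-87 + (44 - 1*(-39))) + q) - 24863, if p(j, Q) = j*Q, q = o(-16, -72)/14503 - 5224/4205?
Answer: -1518300046012/60985115 ≈ -24896.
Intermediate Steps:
o(V, h) = 1 - h/2
q = -75608087/60985115 (q = (1 - ½*(-72))/14503 - 5224/4205 = (1 + 36)*(1/14503) - 5224*1/4205 = 37*(1/14503) - 5224/4205 = 37/14503 - 5224/4205 = -75608087/60985115 ≈ -1.2398)
p(j, Q) = Q*j
(p(-8, -1)*(-87 + (44 - 1*(-39))) + q) - 24863 = ((-1*(-8))*(-87 + (44 - 1*(-39))) - 75608087/60985115) - 24863 = (8*(-87 + (44 + 39)) - 75608087/60985115) - 24863 = (8*(-87 + 83) - 75608087/60985115) - 24863 = (8*(-4) - 75608087/60985115) - 24863 = (-32 - 75608087/60985115) - 24863 = -2027131767/60985115 - 24863 = -1518300046012/60985115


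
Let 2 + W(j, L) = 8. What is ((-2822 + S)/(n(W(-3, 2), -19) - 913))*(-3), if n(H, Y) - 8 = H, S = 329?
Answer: -7479/899 ≈ -8.3192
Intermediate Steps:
W(j, L) = 6 (W(j, L) = -2 + 8 = 6)
n(H, Y) = 8 + H
((-2822 + S)/(n(W(-3, 2), -19) - 913))*(-3) = ((-2822 + 329)/((8 + 6) - 913))*(-3) = -2493/(14 - 913)*(-3) = -2493/(-899)*(-3) = -2493*(-1/899)*(-3) = (2493/899)*(-3) = -7479/899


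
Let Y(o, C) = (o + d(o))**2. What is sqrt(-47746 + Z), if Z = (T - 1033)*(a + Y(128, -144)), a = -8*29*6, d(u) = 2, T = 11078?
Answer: 9*sqrt(1922594) ≈ 12479.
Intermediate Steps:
Y(o, C) = (2 + o)**2 (Y(o, C) = (o + 2)**2 = (2 + o)**2)
a = -1392 (a = -232*6 = -1392)
Z = 155777860 (Z = (11078 - 1033)*(-1392 + (2 + 128)**2) = 10045*(-1392 + 130**2) = 10045*(-1392 + 16900) = 10045*15508 = 155777860)
sqrt(-47746 + Z) = sqrt(-47746 + 155777860) = sqrt(155730114) = 9*sqrt(1922594)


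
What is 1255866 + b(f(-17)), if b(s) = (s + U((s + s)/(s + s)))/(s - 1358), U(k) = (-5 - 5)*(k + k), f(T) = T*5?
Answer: 604071581/481 ≈ 1.2559e+6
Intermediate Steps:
f(T) = 5*T
U(k) = -20*k
b(s) = (-20 + s)/(-1358 + s) (b(s) = (s - 20*(s + s)/(s + s))/(s - 1358) = (s - 20*2*s/(2*s))/(-1358 + s) = (s - 20*2*s*1/(2*s))/(-1358 + s) = (s - 20*1)/(-1358 + s) = (s - 20)/(-1358 + s) = (-20 + s)/(-1358 + s))
1255866 + b(f(-17)) = 1255866 + (-20 + 5*(-17))/(-1358 + 5*(-17)) = 1255866 + (-20 - 85)/(-1358 - 85) = 1255866 - 105/(-1443) = 1255866 - 1/1443*(-105) = 1255866 + 35/481 = 604071581/481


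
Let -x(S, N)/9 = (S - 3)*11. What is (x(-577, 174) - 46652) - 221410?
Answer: -210642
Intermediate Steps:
x(S, N) = 297 - 99*S (x(S, N) = -9*(S - 3)*11 = -9*(-3 + S)*11 = -9*(-33 + 11*S) = 297 - 99*S)
(x(-577, 174) - 46652) - 221410 = ((297 - 99*(-577)) - 46652) - 221410 = ((297 + 57123) - 46652) - 221410 = (57420 - 46652) - 221410 = 10768 - 221410 = -210642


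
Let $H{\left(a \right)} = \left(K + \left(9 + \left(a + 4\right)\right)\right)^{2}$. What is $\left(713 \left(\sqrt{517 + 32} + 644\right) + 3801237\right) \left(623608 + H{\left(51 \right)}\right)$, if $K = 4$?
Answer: $2676525266888 + 1343788248 \sqrt{61} \approx 2.687 \cdot 10^{12}$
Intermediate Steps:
$H{\left(a \right)} = \left(17 + a\right)^{2}$ ($H{\left(a \right)} = \left(4 + \left(9 + \left(a + 4\right)\right)\right)^{2} = \left(4 + \left(9 + \left(4 + a\right)\right)\right)^{2} = \left(4 + \left(13 + a\right)\right)^{2} = \left(17 + a\right)^{2}$)
$\left(713 \left(\sqrt{517 + 32} + 644\right) + 3801237\right) \left(623608 + H{\left(51 \right)}\right) = \left(713 \left(\sqrt{517 + 32} + 644\right) + 3801237\right) \left(623608 + \left(17 + 51\right)^{2}\right) = \left(713 \left(\sqrt{549} + 644\right) + 3801237\right) \left(623608 + 68^{2}\right) = \left(713 \left(3 \sqrt{61} + 644\right) + 3801237\right) \left(623608 + 4624\right) = \left(713 \left(644 + 3 \sqrt{61}\right) + 3801237\right) 628232 = \left(\left(459172 + 2139 \sqrt{61}\right) + 3801237\right) 628232 = \left(4260409 + 2139 \sqrt{61}\right) 628232 = 2676525266888 + 1343788248 \sqrt{61}$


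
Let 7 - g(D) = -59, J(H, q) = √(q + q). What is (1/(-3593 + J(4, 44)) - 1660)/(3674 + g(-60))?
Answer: -21429874853/48281758140 - √22/24140879070 ≈ -0.44385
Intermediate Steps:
J(H, q) = √2*√q (J(H, q) = √(2*q) = √2*√q)
g(D) = 66 (g(D) = 7 - 1*(-59) = 7 + 59 = 66)
(1/(-3593 + J(4, 44)) - 1660)/(3674 + g(-60)) = (1/(-3593 + √2*√44) - 1660)/(3674 + 66) = (1/(-3593 + √2*(2*√11)) - 1660)/3740 = (1/(-3593 + 2*√22) - 1660)*(1/3740) = (-1660 + 1/(-3593 + 2*√22))*(1/3740) = -83/187 + 1/(3740*(-3593 + 2*√22))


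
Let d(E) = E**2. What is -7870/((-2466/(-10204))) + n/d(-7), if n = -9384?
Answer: -1979054732/60417 ≈ -32757.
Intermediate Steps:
-7870/((-2466/(-10204))) + n/d(-7) = -7870/((-2466/(-10204))) - 9384/((-7)**2) = -7870/((-2466*(-1/10204))) - 9384/49 = -7870/1233/5102 - 9384*1/49 = -7870*5102/1233 - 9384/49 = -40152740/1233 - 9384/49 = -1979054732/60417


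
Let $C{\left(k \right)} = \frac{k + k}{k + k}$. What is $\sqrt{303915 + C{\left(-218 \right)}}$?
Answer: $2 \sqrt{75979} \approx 551.29$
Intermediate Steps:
$C{\left(k \right)} = 1$ ($C{\left(k \right)} = \frac{2 k}{2 k} = 2 k \frac{1}{2 k} = 1$)
$\sqrt{303915 + C{\left(-218 \right)}} = \sqrt{303915 + 1} = \sqrt{303916} = 2 \sqrt{75979}$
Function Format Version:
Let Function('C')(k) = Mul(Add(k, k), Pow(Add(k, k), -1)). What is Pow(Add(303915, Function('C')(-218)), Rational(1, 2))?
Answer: Mul(2, Pow(75979, Rational(1, 2))) ≈ 551.29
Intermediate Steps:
Function('C')(k) = 1 (Function('C')(k) = Mul(Mul(2, k), Pow(Mul(2, k), -1)) = Mul(Mul(2, k), Mul(Rational(1, 2), Pow(k, -1))) = 1)
Pow(Add(303915, Function('C')(-218)), Rational(1, 2)) = Pow(Add(303915, 1), Rational(1, 2)) = Pow(303916, Rational(1, 2)) = Mul(2, Pow(75979, Rational(1, 2)))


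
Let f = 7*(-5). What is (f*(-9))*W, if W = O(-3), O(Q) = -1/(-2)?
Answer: 315/2 ≈ 157.50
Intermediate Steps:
O(Q) = ½ (O(Q) = -1*(-½) = ½)
W = ½ ≈ 0.50000
f = -35
(f*(-9))*W = -35*(-9)*(½) = 315*(½) = 315/2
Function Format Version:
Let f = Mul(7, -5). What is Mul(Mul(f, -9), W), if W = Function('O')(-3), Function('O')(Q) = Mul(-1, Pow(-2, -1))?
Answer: Rational(315, 2) ≈ 157.50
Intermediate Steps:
Function('O')(Q) = Rational(1, 2) (Function('O')(Q) = Mul(-1, Rational(-1, 2)) = Rational(1, 2))
W = Rational(1, 2) ≈ 0.50000
f = -35
Mul(Mul(f, -9), W) = Mul(Mul(-35, -9), Rational(1, 2)) = Mul(315, Rational(1, 2)) = Rational(315, 2)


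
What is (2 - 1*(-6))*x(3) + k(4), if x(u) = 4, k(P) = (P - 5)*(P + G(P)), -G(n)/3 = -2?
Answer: 22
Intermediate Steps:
G(n) = 6 (G(n) = -3*(-2) = 6)
k(P) = (-5 + P)*(6 + P) (k(P) = (P - 5)*(P + 6) = (-5 + P)*(6 + P))
(2 - 1*(-6))*x(3) + k(4) = (2 - 1*(-6))*4 + (-30 + 4 + 4²) = (2 + 6)*4 + (-30 + 4 + 16) = 8*4 - 10 = 32 - 10 = 22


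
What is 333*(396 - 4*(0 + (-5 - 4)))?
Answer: 143856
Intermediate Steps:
333*(396 - 4*(0 + (-5 - 4))) = 333*(396 - 4*(0 - 9)) = 333*(396 - 4*(-9)) = 333*(396 + 36) = 333*432 = 143856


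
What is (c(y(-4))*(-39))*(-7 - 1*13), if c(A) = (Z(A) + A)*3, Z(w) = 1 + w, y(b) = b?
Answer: -16380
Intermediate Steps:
c(A) = 3 + 6*A (c(A) = ((1 + A) + A)*3 = (1 + 2*A)*3 = 3 + 6*A)
(c(y(-4))*(-39))*(-7 - 1*13) = ((3 + 6*(-4))*(-39))*(-7 - 1*13) = ((3 - 24)*(-39))*(-7 - 13) = -21*(-39)*(-20) = 819*(-20) = -16380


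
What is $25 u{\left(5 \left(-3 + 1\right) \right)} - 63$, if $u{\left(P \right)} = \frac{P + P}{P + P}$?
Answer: $-38$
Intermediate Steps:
$u{\left(P \right)} = 1$ ($u{\left(P \right)} = \frac{2 P}{2 P} = 2 P \frac{1}{2 P} = 1$)
$25 u{\left(5 \left(-3 + 1\right) \right)} - 63 = 25 \cdot 1 - 63 = 25 - 63 = -38$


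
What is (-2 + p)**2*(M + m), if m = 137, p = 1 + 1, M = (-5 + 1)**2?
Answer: 0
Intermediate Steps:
M = 16 (M = (-4)**2 = 16)
p = 2
(-2 + p)**2*(M + m) = (-2 + 2)**2*(16 + 137) = 0**2*153 = 0*153 = 0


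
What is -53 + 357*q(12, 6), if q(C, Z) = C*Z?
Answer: 25651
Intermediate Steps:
-53 + 357*q(12, 6) = -53 + 357*(12*6) = -53 + 357*72 = -53 + 25704 = 25651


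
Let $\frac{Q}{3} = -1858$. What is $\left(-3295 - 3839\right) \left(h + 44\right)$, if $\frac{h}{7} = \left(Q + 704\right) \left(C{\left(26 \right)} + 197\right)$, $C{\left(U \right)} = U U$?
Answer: $212311592484$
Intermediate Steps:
$Q = -5574$ ($Q = 3 \left(-1858\right) = -5574$)
$C{\left(U \right)} = U^{2}$
$h = -29760570$ ($h = 7 \left(-5574 + 704\right) \left(26^{2} + 197\right) = 7 \left(- 4870 \left(676 + 197\right)\right) = 7 \left(\left(-4870\right) 873\right) = 7 \left(-4251510\right) = -29760570$)
$\left(-3295 - 3839\right) \left(h + 44\right) = \left(-3295 - 3839\right) \left(-29760570 + 44\right) = \left(-7134\right) \left(-29760526\right) = 212311592484$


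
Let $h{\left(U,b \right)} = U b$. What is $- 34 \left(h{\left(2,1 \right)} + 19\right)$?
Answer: $-714$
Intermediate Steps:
$- 34 \left(h{\left(2,1 \right)} + 19\right) = - 34 \left(2 \cdot 1 + 19\right) = - 34 \left(2 + 19\right) = \left(-34\right) 21 = -714$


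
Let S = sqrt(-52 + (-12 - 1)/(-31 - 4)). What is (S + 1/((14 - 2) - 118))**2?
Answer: (-35 + 106*I*sqrt(63245))**2/13764100 ≈ -51.628 - 0.13557*I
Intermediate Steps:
S = I*sqrt(63245)/35 (S = sqrt(-52 - 13/(-35)) = sqrt(-52 - 13*(-1/35)) = sqrt(-52 + 13/35) = sqrt(-1807/35) = I*sqrt(63245)/35 ≈ 7.1853*I)
(S + 1/((14 - 2) - 118))**2 = (I*sqrt(63245)/35 + 1/((14 - 2) - 118))**2 = (I*sqrt(63245)/35 + 1/(12 - 118))**2 = (I*sqrt(63245)/35 + 1/(-106))**2 = (I*sqrt(63245)/35 - 1/106)**2 = (-1/106 + I*sqrt(63245)/35)**2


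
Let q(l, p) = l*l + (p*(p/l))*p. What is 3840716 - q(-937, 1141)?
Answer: 4261540160/937 ≈ 4.5481e+6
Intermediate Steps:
q(l, p) = l² + p³/l (q(l, p) = l² + (p²/l)*p = l² + p³/l)
3840716 - q(-937, 1141) = 3840716 - ((-937)³ + 1141³)/(-937) = 3840716 - (-1)*(-822656953 + 1485446221)/937 = 3840716 - (-1)*662789268/937 = 3840716 - 1*(-662789268/937) = 3840716 + 662789268/937 = 4261540160/937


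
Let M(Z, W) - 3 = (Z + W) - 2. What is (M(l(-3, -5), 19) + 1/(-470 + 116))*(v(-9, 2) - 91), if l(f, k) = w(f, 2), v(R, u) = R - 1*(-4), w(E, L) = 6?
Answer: -147248/59 ≈ -2495.7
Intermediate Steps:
v(R, u) = 4 + R (v(R, u) = R + 4 = 4 + R)
l(f, k) = 6
M(Z, W) = 1 + W + Z (M(Z, W) = 3 + ((Z + W) - 2) = 3 + ((W + Z) - 2) = 3 + (-2 + W + Z) = 1 + W + Z)
(M(l(-3, -5), 19) + 1/(-470 + 116))*(v(-9, 2) - 91) = ((1 + 19 + 6) + 1/(-470 + 116))*((4 - 9) - 91) = (26 + 1/(-354))*(-5 - 91) = (26 - 1/354)*(-96) = (9203/354)*(-96) = -147248/59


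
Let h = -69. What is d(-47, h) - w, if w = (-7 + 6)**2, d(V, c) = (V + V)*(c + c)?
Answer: 12971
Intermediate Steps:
d(V, c) = 4*V*c (d(V, c) = (2*V)*(2*c) = 4*V*c)
w = 1 (w = (-1)**2 = 1)
d(-47, h) - w = 4*(-47)*(-69) - 1*1 = 12972 - 1 = 12971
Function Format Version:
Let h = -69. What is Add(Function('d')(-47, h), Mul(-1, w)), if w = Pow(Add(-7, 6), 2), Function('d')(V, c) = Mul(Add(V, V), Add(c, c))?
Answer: 12971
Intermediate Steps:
Function('d')(V, c) = Mul(4, V, c) (Function('d')(V, c) = Mul(Mul(2, V), Mul(2, c)) = Mul(4, V, c))
w = 1 (w = Pow(-1, 2) = 1)
Add(Function('d')(-47, h), Mul(-1, w)) = Add(Mul(4, -47, -69), Mul(-1, 1)) = Add(12972, -1) = 12971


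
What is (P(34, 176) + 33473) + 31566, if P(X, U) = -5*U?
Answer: 64159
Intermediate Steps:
(P(34, 176) + 33473) + 31566 = (-5*176 + 33473) + 31566 = (-880 + 33473) + 31566 = 32593 + 31566 = 64159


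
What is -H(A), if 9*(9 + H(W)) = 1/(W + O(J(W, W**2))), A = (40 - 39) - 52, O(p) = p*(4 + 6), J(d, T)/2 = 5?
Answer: 3968/441 ≈ 8.9977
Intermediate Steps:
J(d, T) = 10 (J(d, T) = 2*5 = 10)
O(p) = 10*p (O(p) = p*10 = 10*p)
A = -51 (A = 1 - 52 = -51)
H(W) = -9 + 1/(9*(100 + W)) (H(W) = -9 + 1/(9*(W + 10*10)) = -9 + 1/(9*(W + 100)) = -9 + 1/(9*(100 + W)))
-H(A) = -(-8099 - 81*(-51))/(9*(100 - 51)) = -(-8099 + 4131)/(9*49) = -(-3968)/(9*49) = -1*(-3968/441) = 3968/441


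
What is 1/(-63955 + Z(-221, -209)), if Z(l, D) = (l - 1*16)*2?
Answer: -1/64429 ≈ -1.5521e-5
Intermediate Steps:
Z(l, D) = -32 + 2*l (Z(l, D) = (l - 16)*2 = (-16 + l)*2 = -32 + 2*l)
1/(-63955 + Z(-221, -209)) = 1/(-63955 + (-32 + 2*(-221))) = 1/(-63955 + (-32 - 442)) = 1/(-63955 - 474) = 1/(-64429) = -1/64429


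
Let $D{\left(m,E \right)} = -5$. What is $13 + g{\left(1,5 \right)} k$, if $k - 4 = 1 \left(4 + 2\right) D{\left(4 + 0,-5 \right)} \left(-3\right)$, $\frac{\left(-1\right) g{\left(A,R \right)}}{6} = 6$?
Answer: $-3371$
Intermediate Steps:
$g{\left(A,R \right)} = -36$ ($g{\left(A,R \right)} = \left(-6\right) 6 = -36$)
$k = 94$ ($k = 4 + 1 \left(4 + 2\right) \left(-5\right) \left(-3\right) = 4 + 1 \cdot 6 \left(-5\right) \left(-3\right) = 4 + 6 \left(-5\right) \left(-3\right) = 4 - -90 = 4 + 90 = 94$)
$13 + g{\left(1,5 \right)} k = 13 - 3384 = -3371$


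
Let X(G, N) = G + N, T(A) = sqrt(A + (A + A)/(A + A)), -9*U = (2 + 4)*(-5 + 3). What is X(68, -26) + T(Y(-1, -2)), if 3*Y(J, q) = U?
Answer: 42 + sqrt(13)/3 ≈ 43.202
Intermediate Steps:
U = 4/3 (U = -(2 + 4)*(-5 + 3)/9 = -2*(-2)/3 = -1/9*(-12) = 4/3 ≈ 1.3333)
Y(J, q) = 4/9 (Y(J, q) = (1/3)*(4/3) = 4/9)
T(A) = sqrt(1 + A) (T(A) = sqrt(A + (2*A)/((2*A))) = sqrt(A + (2*A)*(1/(2*A))) = sqrt(A + 1) = sqrt(1 + A))
X(68, -26) + T(Y(-1, -2)) = (68 - 26) + sqrt(1 + 4/9) = 42 + sqrt(13/9) = 42 + sqrt(13)/3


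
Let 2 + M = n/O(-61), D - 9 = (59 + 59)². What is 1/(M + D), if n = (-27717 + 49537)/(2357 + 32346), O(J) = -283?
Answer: 9820949/136815618699 ≈ 7.1782e-5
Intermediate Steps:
n = 21820/34703 ≈ 0.62876
D = 13933 (D = 9 + (59 + 59)² = 9 + 118² = 9 + 13924 = 13933)
M = -19663718/9820949 (M = -2 + (21820/34703)/(-283) = -2 + (21820/34703)*(-1/283) = -2 - 21820/9820949 = -19663718/9820949 ≈ -2.0022)
1/(M + D) = 1/(-19663718/9820949 + 13933) = 1/(136815618699/9820949) = 9820949/136815618699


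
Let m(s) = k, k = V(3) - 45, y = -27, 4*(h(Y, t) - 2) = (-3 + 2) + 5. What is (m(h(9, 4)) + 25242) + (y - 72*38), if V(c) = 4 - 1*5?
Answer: 22433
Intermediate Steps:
V(c) = -1 (V(c) = 4 - 5 = -1)
h(Y, t) = 3 (h(Y, t) = 2 + ((-3 + 2) + 5)/4 = 2 + (-1 + 5)/4 = 2 + (1/4)*4 = 2 + 1 = 3)
k = -46 (k = -1 - 45 = -46)
m(s) = -46
(m(h(9, 4)) + 25242) + (y - 72*38) = (-46 + 25242) + (-27 - 72*38) = 25196 + (-27 - 2736) = 25196 - 2763 = 22433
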